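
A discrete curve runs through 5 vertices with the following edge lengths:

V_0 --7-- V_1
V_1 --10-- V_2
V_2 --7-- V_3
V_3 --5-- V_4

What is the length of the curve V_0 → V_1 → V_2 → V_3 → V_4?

Arc length = 7 + 10 + 7 + 5 = 29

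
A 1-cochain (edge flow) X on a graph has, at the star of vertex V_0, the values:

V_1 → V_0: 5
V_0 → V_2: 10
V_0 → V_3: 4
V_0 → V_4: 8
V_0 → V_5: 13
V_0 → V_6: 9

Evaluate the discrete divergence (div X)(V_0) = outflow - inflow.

Divergence = sum of outgoing flows = (-5) + 10 + 4 + 8 + 13 + 9 = 39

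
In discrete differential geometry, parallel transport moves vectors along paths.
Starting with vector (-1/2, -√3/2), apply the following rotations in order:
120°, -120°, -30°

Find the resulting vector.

Total rotation: 120° + (-120°) + (-30°) = -30°. Final vector: (-0.8660, -0.5000)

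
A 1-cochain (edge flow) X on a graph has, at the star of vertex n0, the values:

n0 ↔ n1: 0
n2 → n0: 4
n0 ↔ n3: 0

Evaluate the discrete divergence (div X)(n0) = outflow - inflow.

Divergence = sum of outgoing flows = 0 + (-4) + 0 = -4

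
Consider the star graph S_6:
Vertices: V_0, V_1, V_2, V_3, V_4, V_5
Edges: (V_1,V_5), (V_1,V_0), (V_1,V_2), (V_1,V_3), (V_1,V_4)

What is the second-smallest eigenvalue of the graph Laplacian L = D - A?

The star S_6 is the complete bipartite graph K_{1,5} (one hub of degree 5, 5 leaves of degree 1). The Laplacian spectrum of K_{p,q} is 0, p (multiplicity q−1), q (multiplicity p−1), p+q. With p = 1, q = 5: 0 once, 1 with multiplicity 4, and 6 once. (Check: trace L = sum of degrees = 10 = 4·1 + 6.)
Laplacian eigenvalues: [0.0, 1.0, 1.0, 1.0, 1.0, 6.0]. Algebraic connectivity (smallest non-zero eigenvalue) = 1.0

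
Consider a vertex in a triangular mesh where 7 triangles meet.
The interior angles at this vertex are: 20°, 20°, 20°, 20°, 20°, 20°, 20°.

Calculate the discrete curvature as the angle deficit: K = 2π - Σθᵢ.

Sum of angles = 140°. K = 360° - 140° = 220°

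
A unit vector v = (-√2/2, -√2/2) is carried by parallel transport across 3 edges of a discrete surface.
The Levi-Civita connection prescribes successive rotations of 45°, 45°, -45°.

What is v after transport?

Total rotation: 45° + 45° + (-45°) = 45°. Final vector: (0, -1)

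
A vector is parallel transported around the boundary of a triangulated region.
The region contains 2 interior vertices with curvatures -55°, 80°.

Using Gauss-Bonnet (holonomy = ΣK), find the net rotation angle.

Holonomy = total enclosed curvature = (-55°) + 80° = 25°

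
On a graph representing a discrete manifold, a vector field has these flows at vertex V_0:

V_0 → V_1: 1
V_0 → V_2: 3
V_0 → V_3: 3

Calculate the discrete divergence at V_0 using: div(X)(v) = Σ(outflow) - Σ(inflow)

Divergence = sum of outgoing flows = 1 + 3 + 3 = 7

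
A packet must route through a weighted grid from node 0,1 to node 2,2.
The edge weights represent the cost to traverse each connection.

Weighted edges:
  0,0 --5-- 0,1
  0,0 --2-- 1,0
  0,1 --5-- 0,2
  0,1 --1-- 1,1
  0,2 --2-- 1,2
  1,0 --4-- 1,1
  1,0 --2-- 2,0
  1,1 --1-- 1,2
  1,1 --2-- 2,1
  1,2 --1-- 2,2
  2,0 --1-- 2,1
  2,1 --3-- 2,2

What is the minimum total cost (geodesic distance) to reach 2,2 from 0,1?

Shortest path: 0,1 → 1,1 → 1,2 → 2,2, total weight = 3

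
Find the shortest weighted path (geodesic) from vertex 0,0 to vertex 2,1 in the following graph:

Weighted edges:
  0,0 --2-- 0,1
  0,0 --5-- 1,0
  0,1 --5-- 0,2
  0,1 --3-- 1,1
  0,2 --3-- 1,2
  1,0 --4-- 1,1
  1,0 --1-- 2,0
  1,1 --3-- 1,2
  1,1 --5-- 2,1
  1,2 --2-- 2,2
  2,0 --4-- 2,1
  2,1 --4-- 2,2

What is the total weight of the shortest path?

Shortest path: 0,0 → 0,1 → 1,1 → 2,1, total weight = 10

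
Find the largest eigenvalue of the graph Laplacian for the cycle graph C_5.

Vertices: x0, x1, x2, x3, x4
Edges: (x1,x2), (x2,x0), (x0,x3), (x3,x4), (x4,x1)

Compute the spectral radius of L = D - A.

The cycle graph C_n has Laplacian eigenvalues λ_k = 2 − 2cos(2πk/n), k = 0, 1, …, n−1. Here n = 5:
k=0: 2 − 2cos(0) = 0.0; k=1: 2 − 2cos(2π/5) = 1.382; k=2: 2 − 2cos(4π/5) = 3.618; k=3: 2 − 2cos(6π/5) = 3.618; k=4: 2 − 2cos(8π/5) = 1.382.
Laplacian eigenvalues: [0.0, 1.382, 1.382, 3.618, 3.618]. Largest eigenvalue (spectral radius) = 3.618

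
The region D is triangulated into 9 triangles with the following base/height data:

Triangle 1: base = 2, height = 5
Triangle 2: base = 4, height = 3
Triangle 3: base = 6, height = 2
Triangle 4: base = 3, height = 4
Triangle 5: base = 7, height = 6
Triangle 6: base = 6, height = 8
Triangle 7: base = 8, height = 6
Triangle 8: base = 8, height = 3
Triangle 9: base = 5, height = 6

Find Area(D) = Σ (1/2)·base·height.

(1/2)×2×5 + (1/2)×4×3 + (1/2)×6×2 + (1/2)×3×4 + (1/2)×7×6 + (1/2)×6×8 + (1/2)×8×6 + (1/2)×8×3 + (1/2)×5×6 = 119.0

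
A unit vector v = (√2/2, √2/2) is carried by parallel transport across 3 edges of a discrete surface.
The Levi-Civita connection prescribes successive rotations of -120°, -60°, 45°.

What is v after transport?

Total rotation: (-120°) + (-60°) + 45° = -135°. Final vector: (0, -1)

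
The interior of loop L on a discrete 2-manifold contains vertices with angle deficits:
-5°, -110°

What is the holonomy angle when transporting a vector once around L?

Holonomy = total enclosed curvature = (-5°) + (-110°) = -115°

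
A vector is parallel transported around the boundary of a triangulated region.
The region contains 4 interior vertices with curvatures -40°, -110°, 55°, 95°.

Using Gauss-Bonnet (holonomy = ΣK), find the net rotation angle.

Holonomy = total enclosed curvature = (-40°) + (-110°) + 55° + 95° = 0°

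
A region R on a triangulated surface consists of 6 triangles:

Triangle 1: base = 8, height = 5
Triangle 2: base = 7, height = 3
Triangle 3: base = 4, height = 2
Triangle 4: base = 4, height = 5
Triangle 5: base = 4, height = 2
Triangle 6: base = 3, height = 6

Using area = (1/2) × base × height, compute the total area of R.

(1/2)×8×5 + (1/2)×7×3 + (1/2)×4×2 + (1/2)×4×5 + (1/2)×4×2 + (1/2)×3×6 = 57.5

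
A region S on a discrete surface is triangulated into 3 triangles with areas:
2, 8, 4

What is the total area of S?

2 + 8 + 4 = 14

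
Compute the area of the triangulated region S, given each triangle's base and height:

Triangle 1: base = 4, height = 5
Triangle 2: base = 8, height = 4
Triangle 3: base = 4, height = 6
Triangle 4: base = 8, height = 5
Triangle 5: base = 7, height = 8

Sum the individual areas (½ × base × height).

(1/2)×4×5 + (1/2)×8×4 + (1/2)×4×6 + (1/2)×8×5 + (1/2)×7×8 = 86.0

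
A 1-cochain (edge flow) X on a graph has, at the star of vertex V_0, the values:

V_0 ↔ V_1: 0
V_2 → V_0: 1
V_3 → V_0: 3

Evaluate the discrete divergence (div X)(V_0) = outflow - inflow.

Divergence = sum of outgoing flows = 0 + (-1) + (-3) = -4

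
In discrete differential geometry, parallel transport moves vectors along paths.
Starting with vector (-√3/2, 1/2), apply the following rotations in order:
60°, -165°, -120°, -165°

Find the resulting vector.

Total rotation: 60° + (-165°) + (-120°) + (-165°) = -390° ≡ -30° (mod 360°). Final vector: (-0.5000, 0.8660)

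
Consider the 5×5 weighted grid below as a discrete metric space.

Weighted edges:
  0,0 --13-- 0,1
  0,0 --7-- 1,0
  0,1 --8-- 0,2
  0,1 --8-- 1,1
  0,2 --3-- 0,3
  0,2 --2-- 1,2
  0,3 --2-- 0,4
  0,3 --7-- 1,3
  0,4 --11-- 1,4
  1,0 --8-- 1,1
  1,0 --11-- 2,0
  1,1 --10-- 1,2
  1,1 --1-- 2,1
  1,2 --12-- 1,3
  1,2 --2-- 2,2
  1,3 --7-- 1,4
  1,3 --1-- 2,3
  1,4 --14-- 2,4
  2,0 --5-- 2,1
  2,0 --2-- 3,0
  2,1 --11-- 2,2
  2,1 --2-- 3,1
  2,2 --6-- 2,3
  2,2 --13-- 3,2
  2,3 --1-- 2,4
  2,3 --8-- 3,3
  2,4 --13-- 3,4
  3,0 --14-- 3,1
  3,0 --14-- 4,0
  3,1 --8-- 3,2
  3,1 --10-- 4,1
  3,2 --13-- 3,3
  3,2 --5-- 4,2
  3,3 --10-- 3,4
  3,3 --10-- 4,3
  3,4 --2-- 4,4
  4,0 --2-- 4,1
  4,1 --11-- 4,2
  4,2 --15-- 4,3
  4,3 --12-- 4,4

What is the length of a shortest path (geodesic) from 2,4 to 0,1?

Shortest path: 2,4 → 2,3 → 2,2 → 1,2 → 0,2 → 0,1, total weight = 19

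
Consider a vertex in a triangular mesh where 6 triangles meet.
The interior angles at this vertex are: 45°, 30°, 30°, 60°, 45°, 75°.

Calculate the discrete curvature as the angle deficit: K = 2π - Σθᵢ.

Sum of angles = 285°. K = 360° - 285° = 75°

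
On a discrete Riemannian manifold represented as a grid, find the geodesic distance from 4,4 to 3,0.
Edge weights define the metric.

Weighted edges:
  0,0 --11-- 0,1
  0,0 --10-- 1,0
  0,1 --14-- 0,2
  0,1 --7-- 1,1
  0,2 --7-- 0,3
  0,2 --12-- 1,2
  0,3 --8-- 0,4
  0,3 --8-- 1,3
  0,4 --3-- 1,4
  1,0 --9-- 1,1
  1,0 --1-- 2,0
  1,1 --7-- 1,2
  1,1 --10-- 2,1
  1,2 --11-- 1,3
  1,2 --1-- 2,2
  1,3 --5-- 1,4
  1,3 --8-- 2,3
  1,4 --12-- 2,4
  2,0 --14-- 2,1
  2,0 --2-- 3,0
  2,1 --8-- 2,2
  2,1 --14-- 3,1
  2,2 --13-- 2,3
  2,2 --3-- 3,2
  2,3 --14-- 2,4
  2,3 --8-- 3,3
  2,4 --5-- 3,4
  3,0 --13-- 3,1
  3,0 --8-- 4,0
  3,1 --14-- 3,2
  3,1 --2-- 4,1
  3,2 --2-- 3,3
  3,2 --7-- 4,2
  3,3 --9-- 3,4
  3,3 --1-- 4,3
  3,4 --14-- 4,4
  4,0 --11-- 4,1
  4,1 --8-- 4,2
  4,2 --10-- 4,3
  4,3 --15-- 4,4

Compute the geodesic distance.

Shortest path: 4,4 → 4,3 → 3,3 → 3,2 → 2,2 → 1,2 → 1,1 → 1,0 → 2,0 → 3,0, total weight = 41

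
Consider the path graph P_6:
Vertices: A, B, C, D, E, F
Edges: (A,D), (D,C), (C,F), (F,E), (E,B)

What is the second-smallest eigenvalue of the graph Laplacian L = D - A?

The path graph P_n has Laplacian eigenvalues λ_k = 2 − 2cos(kπ/n), k = 0, 1, …, n−1. Here n = 6:
k=0: 2 − 2cos(0) = 0.0; k=1: 2 − 2cos(π/6) = 0.2679; k=2: 2 − 2cos(π/3) = 1.0; k=3: 2 − 2cos(π/2) = 2.0; k=4: 2 − 2cos(2π/3) = 3.0; k=5: 2 − 2cos(5π/6) = 3.7321.
Laplacian eigenvalues: [0.0, 0.2679, 1.0, 2.0, 3.0, 3.7321]. Algebraic connectivity (smallest non-zero eigenvalue) = 0.2679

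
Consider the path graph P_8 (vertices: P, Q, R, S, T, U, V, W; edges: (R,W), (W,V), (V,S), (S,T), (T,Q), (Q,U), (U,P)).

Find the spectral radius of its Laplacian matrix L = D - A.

The path graph P_n has Laplacian eigenvalues λ_k = 2 − 2cos(kπ/n), k = 0, 1, …, n−1. Here n = 8:
k=0: 2 − 2cos(0) = 0.0; k=1: 2 − 2cos(π/8) = 0.1522; k=2: 2 − 2cos(π/4) = 0.5858; k=3: 2 − 2cos(3π/8) = 1.2346; k=4: 2 − 2cos(π/2) = 2.0; k=5: 2 − 2cos(5π/8) = 2.7654; k=6: 2 − 2cos(3π/4) = 3.4142; k=7: 2 − 2cos(7π/8) = 3.8478.
Laplacian eigenvalues: [0.0, 0.1522, 0.5858, 1.2346, 2.0, 2.7654, 3.4142, 3.8478]. Largest eigenvalue (spectral radius) = 3.8478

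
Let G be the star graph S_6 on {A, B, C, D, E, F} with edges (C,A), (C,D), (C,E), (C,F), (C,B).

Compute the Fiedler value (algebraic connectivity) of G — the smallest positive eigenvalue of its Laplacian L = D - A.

The star S_6 is the complete bipartite graph K_{1,5} (one hub of degree 5, 5 leaves of degree 1). The Laplacian spectrum of K_{p,q} is 0, p (multiplicity q−1), q (multiplicity p−1), p+q. With p = 1, q = 5: 0 once, 1 with multiplicity 4, and 6 once. (Check: trace L = sum of degrees = 10 = 4·1 + 6.)
Laplacian eigenvalues: [0.0, 1.0, 1.0, 1.0, 1.0, 6.0]. Algebraic connectivity (smallest non-zero eigenvalue) = 1.0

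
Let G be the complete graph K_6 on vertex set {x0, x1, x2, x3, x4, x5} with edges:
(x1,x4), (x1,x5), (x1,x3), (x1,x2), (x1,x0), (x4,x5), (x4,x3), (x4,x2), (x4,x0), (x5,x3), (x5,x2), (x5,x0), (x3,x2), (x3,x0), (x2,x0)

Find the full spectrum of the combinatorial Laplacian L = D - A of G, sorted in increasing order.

For the complete graph K_n, L = nI − J (J = all-ones matrix). J has eigenvalues n (once, eigenvector 𝟙) and 0 (multiplicity n−1), so L has eigenvalues 0 (once) and n (multiplicity n−1). Here n = 6: eigenvalue 0 once and 6 with multiplicity 5.
Laplacian eigenvalues (increasing order): [0.0, 6.0, 6.0, 6.0, 6.0, 6.0]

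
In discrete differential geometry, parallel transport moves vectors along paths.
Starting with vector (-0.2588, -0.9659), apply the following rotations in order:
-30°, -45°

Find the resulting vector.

Total rotation: (-30°) + (-45°) = -75°. Final vector: (-1, 0)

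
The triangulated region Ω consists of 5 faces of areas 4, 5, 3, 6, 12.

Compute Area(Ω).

4 + 5 + 3 + 6 + 12 = 30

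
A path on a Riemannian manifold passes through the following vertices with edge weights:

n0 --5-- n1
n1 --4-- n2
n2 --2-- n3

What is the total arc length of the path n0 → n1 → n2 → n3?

Arc length = 5 + 4 + 2 = 11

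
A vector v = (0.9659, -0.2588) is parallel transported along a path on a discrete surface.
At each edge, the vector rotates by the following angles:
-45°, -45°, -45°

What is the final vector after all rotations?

Total rotation: (-45°) + (-45°) + (-45°) = -135°. Final vector: (-0.8660, -0.5000)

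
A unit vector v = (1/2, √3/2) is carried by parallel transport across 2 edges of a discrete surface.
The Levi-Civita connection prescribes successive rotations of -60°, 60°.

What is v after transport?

Total rotation: (-60°) + 60° = 0°. Final vector: (0.5000, 0.8660)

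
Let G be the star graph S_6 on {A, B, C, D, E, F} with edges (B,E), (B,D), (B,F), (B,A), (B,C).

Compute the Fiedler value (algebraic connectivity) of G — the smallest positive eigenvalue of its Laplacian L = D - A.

The star S_6 is the complete bipartite graph K_{1,5} (one hub of degree 5, 5 leaves of degree 1). The Laplacian spectrum of K_{p,q} is 0, p (multiplicity q−1), q (multiplicity p−1), p+q. With p = 1, q = 5: 0 once, 1 with multiplicity 4, and 6 once. (Check: trace L = sum of degrees = 10 = 4·1 + 6.)
Laplacian eigenvalues: [0.0, 1.0, 1.0, 1.0, 1.0, 6.0]. Algebraic connectivity (smallest non-zero eigenvalue) = 1.0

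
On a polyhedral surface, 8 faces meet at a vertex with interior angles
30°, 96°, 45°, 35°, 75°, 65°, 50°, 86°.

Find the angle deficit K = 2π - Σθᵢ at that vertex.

Sum of angles = 482°. K = 360° - 482° = -122° = -61π/90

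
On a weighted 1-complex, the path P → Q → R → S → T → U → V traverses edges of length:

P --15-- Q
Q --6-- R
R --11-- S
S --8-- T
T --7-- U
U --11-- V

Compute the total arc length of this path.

Arc length = 15 + 6 + 11 + 8 + 7 + 11 = 58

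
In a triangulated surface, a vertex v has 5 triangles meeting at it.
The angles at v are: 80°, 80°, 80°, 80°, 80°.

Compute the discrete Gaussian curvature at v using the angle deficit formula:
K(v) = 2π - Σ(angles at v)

Sum of angles = 400°. K = 360° - 400° = -40° = -2π/9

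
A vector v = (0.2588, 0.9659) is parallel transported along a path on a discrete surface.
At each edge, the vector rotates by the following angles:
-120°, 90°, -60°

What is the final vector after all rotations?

Total rotation: (-120°) + 90° + (-60°) = -90°. Final vector: (0.9659, -0.2588)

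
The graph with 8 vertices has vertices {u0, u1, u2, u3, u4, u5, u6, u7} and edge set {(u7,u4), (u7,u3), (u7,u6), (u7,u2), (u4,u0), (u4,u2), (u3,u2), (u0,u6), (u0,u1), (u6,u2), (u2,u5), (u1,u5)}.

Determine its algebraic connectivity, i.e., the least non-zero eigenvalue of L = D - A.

Degrees: deg(u0) = 3, deg(u1) = 2, deg(u2) = 5, deg(u3) = 2, deg(u4) = 3, deg(u5) = 2, deg(u6) = 3, deg(u7) = 4.
L = D − A with rows/columns ordered (u0, u1, u2, u3, u4, u5, u6, u7):
  [ 3, -1,  0,  0, -1,  0, -1,  0]
  [-1,  2,  0,  0,  0, -1,  0,  0]
  [ 0,  0,  5, -1, -1, -1, -1, -1]
  [ 0,  0, -1,  2,  0,  0,  0, -1]
  [-1,  0, -1,  0,  3,  0,  0, -1]
  [ 0, -1, -1,  0,  0,  2,  0,  0]
  [-1,  0, -1,  0,  0,  0,  3, -1]
  [ 0,  0, -1, -1, -1,  0, -1,  4]
Characteristic polynomial: det(λI − L) = λ(λ − 1)(λ² − 8λ + 11)(λ² − 8λ + 14)(λ − 3)(λ − 4).
Roots: λ = 0; (λ − 1) = 0 ⇒ λ = 1; (λ² − 8λ + 11) = 0 ⇒ λ = 4 ± √5 ≈ 1.7639, 6.2361; (λ² − 8λ + 14) = 0 ⇒ λ = 4 ± √2 ≈ 2.5858, 5.4142; (λ − 3) = 0 ⇒ λ = 3; (λ − 4) = 0 ⇒ λ = 4.
(Check: the roots sum (with multiplicity) to 24, matching trace L = Σdeg = 2·12 = 24.)
Laplacian eigenvalues: [0.0, 1.0, 1.7639, 2.5858, 3.0, 4.0, 5.4142, 6.2361]. Algebraic connectivity (smallest non-zero eigenvalue) = 1.0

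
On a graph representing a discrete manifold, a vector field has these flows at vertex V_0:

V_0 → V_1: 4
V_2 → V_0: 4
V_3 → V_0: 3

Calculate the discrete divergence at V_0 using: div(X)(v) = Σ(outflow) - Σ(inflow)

Divergence = sum of outgoing flows = 4 + (-4) + (-3) = -3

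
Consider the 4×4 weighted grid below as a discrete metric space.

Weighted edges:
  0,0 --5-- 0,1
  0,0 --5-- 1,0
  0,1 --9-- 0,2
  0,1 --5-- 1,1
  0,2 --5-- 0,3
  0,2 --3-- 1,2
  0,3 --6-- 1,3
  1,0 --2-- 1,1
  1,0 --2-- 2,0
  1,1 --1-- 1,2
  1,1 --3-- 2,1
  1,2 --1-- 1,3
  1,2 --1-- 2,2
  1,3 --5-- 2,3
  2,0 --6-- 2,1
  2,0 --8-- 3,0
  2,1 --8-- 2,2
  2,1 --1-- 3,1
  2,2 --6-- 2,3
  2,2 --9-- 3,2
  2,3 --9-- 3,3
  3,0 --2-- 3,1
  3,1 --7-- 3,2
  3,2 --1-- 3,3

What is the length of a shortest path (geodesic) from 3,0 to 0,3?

Shortest path: 3,0 → 3,1 → 2,1 → 1,1 → 1,2 → 1,3 → 0,3, total weight = 14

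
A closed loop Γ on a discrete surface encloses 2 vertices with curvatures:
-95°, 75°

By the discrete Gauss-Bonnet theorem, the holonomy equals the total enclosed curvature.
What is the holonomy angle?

Holonomy = total enclosed curvature = (-95°) + 75° = -20°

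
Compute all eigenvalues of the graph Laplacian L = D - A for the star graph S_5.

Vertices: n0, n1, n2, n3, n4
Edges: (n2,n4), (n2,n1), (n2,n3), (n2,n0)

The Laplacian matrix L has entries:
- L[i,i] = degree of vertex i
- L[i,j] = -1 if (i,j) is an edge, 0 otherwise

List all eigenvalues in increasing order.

The star S_5 is the complete bipartite graph K_{1,4} (one hub of degree 4, 4 leaves of degree 1). The Laplacian spectrum of K_{p,q} is 0, p (multiplicity q−1), q (multiplicity p−1), p+q. With p = 1, q = 4: 0 once, 1 with multiplicity 3, and 5 once. (Check: trace L = sum of degrees = 8 = 3·1 + 5.)
Laplacian eigenvalues (increasing order): [0.0, 1.0, 1.0, 1.0, 5.0]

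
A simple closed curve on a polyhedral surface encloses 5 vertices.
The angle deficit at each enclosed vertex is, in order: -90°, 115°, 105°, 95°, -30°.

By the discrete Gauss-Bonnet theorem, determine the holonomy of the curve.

Holonomy = total enclosed curvature = (-90°) + 115° + 105° + 95° + (-30°) = 195°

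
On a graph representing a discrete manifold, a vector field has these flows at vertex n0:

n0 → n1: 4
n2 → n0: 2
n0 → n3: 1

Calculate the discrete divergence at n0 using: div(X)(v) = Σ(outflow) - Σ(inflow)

Divergence = sum of outgoing flows = 4 + (-2) + 1 = 3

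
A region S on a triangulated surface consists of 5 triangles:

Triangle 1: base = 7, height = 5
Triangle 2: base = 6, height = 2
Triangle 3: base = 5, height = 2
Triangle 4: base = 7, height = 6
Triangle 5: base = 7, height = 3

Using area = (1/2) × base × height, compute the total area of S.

(1/2)×7×5 + (1/2)×6×2 + (1/2)×5×2 + (1/2)×7×6 + (1/2)×7×3 = 60.0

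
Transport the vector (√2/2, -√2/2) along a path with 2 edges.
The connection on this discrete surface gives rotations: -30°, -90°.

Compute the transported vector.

Total rotation: (-30°) + (-90°) = -120°. Final vector: (-0.9659, -0.2588)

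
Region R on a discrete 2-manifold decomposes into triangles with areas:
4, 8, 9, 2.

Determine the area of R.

4 + 8 + 9 + 2 = 23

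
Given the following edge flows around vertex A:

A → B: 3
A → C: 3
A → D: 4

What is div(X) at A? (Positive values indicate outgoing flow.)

Divergence = sum of outgoing flows = 3 + 3 + 4 = 10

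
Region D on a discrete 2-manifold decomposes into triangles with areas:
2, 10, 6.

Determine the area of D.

2 + 10 + 6 = 18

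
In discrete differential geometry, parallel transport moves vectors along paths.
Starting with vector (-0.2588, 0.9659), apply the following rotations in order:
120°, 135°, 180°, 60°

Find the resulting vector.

Total rotation: 120° + 135° + 180° + 60° = 495° ≡ 135° (mod 360°). Final vector: (-0.5000, -0.8660)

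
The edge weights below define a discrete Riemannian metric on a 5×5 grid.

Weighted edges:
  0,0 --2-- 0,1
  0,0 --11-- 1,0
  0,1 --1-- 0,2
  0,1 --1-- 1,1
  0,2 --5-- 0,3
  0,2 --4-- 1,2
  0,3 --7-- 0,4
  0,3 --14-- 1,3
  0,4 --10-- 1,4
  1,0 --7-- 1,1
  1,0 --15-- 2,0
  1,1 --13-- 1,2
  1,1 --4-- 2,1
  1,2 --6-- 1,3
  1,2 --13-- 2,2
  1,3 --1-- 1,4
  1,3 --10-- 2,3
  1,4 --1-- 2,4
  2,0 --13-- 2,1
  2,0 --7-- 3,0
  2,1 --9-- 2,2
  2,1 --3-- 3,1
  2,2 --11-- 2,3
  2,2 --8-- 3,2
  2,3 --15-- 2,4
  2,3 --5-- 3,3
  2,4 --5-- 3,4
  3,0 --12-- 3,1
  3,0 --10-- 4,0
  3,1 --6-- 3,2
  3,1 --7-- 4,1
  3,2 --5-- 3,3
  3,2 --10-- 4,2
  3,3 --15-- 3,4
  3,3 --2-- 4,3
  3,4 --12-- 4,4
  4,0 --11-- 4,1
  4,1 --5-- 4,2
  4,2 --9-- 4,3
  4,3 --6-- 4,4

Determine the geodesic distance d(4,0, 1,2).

Shortest path: 4,0 → 4,1 → 3,1 → 2,1 → 1,1 → 0,1 → 0,2 → 1,2, total weight = 31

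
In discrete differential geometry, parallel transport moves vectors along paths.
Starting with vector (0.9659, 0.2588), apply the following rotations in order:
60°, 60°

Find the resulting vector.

Total rotation: 60° + 60° = 120°. Final vector: (-0.7071, 0.7071)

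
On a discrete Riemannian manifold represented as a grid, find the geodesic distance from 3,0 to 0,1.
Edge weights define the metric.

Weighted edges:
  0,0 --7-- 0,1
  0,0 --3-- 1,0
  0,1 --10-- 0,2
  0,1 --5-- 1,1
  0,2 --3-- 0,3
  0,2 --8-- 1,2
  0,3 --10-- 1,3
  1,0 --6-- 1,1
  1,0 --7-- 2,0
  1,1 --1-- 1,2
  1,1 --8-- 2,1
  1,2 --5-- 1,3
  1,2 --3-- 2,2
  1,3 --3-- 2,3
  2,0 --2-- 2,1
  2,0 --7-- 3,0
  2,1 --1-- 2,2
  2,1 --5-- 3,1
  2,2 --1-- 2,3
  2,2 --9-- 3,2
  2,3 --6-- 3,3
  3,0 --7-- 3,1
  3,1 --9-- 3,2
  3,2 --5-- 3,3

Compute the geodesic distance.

Shortest path: 3,0 → 2,0 → 2,1 → 2,2 → 1,2 → 1,1 → 0,1, total weight = 19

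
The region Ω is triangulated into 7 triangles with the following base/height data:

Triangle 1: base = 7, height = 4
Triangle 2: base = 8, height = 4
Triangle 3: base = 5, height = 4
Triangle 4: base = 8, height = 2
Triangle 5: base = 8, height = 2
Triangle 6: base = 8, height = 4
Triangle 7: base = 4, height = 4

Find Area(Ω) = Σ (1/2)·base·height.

(1/2)×7×4 + (1/2)×8×4 + (1/2)×5×4 + (1/2)×8×2 + (1/2)×8×2 + (1/2)×8×4 + (1/2)×4×4 = 80.0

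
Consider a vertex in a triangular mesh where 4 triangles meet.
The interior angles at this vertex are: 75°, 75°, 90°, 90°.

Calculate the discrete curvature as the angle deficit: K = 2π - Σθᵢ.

Sum of angles = 330°. K = 360° - 330° = 30°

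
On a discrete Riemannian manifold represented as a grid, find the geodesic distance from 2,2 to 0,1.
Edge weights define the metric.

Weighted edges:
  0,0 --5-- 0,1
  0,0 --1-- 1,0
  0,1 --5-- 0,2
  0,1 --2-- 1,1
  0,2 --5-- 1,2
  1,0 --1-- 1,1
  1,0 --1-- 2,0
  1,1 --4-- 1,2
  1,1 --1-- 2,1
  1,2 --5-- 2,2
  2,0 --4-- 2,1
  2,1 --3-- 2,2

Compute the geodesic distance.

Shortest path: 2,2 → 2,1 → 1,1 → 0,1, total weight = 6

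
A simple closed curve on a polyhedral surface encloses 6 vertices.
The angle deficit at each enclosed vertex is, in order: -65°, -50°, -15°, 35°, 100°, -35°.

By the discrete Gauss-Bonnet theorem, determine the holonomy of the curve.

Holonomy = total enclosed curvature = (-65°) + (-50°) + (-15°) + 35° + 100° + (-35°) = -30°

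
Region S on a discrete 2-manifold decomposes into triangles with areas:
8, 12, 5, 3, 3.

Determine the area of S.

8 + 12 + 5 + 3 + 3 = 31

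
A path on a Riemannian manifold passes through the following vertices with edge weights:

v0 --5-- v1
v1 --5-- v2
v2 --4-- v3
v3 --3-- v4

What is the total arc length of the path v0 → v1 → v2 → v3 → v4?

Arc length = 5 + 5 + 4 + 3 = 17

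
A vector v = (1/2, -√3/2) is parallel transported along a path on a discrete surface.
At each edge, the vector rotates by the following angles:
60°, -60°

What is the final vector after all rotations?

Total rotation: 60° + (-60°) = 0°. Final vector: (0.5000, -0.8660)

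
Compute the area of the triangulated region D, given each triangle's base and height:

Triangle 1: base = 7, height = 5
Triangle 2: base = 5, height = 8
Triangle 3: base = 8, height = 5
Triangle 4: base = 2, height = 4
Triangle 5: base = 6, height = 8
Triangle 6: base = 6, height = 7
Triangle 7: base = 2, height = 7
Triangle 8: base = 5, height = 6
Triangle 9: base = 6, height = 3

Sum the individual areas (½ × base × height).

(1/2)×7×5 + (1/2)×5×8 + (1/2)×8×5 + (1/2)×2×4 + (1/2)×6×8 + (1/2)×6×7 + (1/2)×2×7 + (1/2)×5×6 + (1/2)×6×3 = 137.5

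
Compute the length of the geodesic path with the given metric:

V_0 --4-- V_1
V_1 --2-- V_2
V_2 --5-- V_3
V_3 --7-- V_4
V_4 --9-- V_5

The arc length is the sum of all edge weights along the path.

Arc length = 4 + 2 + 5 + 7 + 9 = 27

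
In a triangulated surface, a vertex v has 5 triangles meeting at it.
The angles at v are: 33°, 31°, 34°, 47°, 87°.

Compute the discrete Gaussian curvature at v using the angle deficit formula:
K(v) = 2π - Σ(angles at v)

Sum of angles = 232°. K = 360° - 232° = 128° = 32π/45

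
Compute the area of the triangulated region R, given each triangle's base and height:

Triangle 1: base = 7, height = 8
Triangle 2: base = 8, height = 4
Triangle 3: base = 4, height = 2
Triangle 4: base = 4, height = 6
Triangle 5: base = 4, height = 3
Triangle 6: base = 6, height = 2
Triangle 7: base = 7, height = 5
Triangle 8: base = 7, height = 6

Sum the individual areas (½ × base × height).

(1/2)×7×8 + (1/2)×8×4 + (1/2)×4×2 + (1/2)×4×6 + (1/2)×4×3 + (1/2)×6×2 + (1/2)×7×5 + (1/2)×7×6 = 110.5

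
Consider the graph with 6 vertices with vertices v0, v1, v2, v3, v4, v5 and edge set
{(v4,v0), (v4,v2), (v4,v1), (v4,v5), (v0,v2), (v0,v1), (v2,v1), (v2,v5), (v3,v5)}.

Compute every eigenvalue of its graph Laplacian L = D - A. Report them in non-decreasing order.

Degrees: deg(v0) = 3, deg(v1) = 3, deg(v2) = 4, deg(v3) = 1, deg(v4) = 4, deg(v5) = 3.
L = D − A with rows/columns ordered (v0, v1, v2, v3, v4, v5):
  [ 3, -1, -1,  0, -1,  0]
  [-1,  3, -1,  0, -1,  0]
  [-1, -1,  4,  0, -1, -1]
  [ 0,  0,  0,  1,  0, -1]
  [-1, -1, -1,  0,  4, -1]
  [ 0,  0, -1, -1, -1,  3]
Characteristic polynomial: det(λI − L) = λ(λ² − 6λ + 4)(λ − 3)(λ − 4)(λ − 5).
Roots: λ = 0; (λ² − 6λ + 4) = 0 ⇒ λ = 3 ± √5 ≈ 0.7639, 5.2361; (λ − 3) = 0 ⇒ λ = 3; (λ − 4) = 0 ⇒ λ = 4; (λ − 5) = 0 ⇒ λ = 5.
(Check: the roots sum (with multiplicity) to 18, matching trace L = Σdeg = 2·9 = 18.)
Laplacian eigenvalues (increasing order): [0.0, 0.7639, 3.0, 4.0, 5.0, 5.2361]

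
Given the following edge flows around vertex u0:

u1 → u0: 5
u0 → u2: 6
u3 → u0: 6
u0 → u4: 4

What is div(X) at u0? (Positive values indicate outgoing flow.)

Divergence = sum of outgoing flows = (-5) + 6 + (-6) + 4 = -1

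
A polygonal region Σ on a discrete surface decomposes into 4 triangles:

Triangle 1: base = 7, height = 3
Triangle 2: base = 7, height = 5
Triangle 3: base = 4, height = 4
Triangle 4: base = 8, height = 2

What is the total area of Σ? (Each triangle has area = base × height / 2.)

(1/2)×7×3 + (1/2)×7×5 + (1/2)×4×4 + (1/2)×8×2 = 44.0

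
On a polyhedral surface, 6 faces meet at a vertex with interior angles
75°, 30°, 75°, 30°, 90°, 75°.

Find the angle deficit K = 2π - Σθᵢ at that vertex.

Sum of angles = 375°. K = 360° - 375° = -15° = -π/12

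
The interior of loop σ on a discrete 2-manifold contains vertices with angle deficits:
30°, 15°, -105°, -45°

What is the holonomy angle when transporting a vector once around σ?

Holonomy = total enclosed curvature = 30° + 15° + (-105°) + (-45°) = -105°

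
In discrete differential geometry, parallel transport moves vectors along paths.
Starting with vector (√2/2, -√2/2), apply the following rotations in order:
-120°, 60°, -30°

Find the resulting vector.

Total rotation: (-120°) + 60° + (-30°) = -90°. Final vector: (-0.7071, -0.7071)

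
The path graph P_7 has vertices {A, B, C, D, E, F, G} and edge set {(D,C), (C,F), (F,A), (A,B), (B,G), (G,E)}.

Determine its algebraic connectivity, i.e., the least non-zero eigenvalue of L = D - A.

The path graph P_n has Laplacian eigenvalues λ_k = 2 − 2cos(kπ/n), k = 0, 1, …, n−1. Here n = 7:
k=0: 2 − 2cos(0) = 0.0; k=1: 2 − 2cos(π/7) = 0.1981; k=2: 2 − 2cos(2π/7) = 0.753; k=3: 2 − 2cos(3π/7) = 1.555; k=4: 2 − 2cos(4π/7) = 2.445; k=5: 2 − 2cos(5π/7) = 3.247; k=6: 2 − 2cos(6π/7) = 3.8019.
Laplacian eigenvalues: [0.0, 0.1981, 0.753, 1.555, 2.445, 3.247, 3.8019]. Algebraic connectivity (smallest non-zero eigenvalue) = 0.1981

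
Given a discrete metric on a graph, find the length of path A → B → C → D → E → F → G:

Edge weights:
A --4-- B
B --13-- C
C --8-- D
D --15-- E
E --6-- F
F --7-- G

Arc length = 4 + 13 + 8 + 15 + 6 + 7 = 53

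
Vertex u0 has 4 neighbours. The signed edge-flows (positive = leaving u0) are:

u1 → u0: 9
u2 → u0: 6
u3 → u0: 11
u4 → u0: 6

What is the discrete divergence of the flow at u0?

Divergence = sum of outgoing flows = (-9) + (-6) + (-11) + (-6) = -32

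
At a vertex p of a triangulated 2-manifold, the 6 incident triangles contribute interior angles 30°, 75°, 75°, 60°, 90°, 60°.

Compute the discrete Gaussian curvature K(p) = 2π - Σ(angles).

Sum of angles = 390°. K = 360° - 390° = -30°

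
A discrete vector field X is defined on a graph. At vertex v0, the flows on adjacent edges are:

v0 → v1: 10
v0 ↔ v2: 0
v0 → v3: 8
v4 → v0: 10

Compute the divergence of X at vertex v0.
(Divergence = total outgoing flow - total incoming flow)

Divergence = sum of outgoing flows = 10 + 0 + 8 + (-10) = 8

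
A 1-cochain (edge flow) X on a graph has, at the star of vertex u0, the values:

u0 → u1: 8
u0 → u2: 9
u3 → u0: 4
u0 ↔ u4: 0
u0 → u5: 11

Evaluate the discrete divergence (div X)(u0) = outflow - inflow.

Divergence = sum of outgoing flows = 8 + 9 + (-4) + 0 + 11 = 24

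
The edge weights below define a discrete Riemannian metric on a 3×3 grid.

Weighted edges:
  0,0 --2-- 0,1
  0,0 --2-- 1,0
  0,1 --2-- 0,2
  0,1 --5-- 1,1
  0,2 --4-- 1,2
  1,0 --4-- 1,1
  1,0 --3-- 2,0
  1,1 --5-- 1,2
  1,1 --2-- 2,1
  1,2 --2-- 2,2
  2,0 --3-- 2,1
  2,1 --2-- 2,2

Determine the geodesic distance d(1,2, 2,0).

Shortest path: 1,2 → 2,2 → 2,1 → 2,0, total weight = 7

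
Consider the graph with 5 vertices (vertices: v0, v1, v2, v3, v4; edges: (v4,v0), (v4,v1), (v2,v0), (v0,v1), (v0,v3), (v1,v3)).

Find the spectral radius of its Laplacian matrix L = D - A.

Degrees: deg(v0) = 4, deg(v1) = 3, deg(v2) = 1, deg(v3) = 2, deg(v4) = 2.
L = D − A with rows/columns ordered (v0, v1, v2, v3, v4):
  [ 4, -1, -1, -1, -1]
  [-1,  3,  0, -1, -1]
  [-1,  0,  1,  0,  0]
  [-1, -1,  0,  2,  0]
  [-1, -1,  0,  0,  2]
Characteristic polynomial: det(λI − L) = λ(λ − 1)(λ − 2)(λ − 4)(λ − 5).
Roots: λ = 0; (λ − 1) = 0 ⇒ λ = 1; (λ − 2) = 0 ⇒ λ = 2; (λ − 4) = 0 ⇒ λ = 4; (λ − 5) = 0 ⇒ λ = 5.
(Check: the roots sum (with multiplicity) to 12, matching trace L = Σdeg = 2·6 = 12.)
Laplacian eigenvalues: [0.0, 1.0, 2.0, 4.0, 5.0]. Largest eigenvalue (spectral radius) = 5.0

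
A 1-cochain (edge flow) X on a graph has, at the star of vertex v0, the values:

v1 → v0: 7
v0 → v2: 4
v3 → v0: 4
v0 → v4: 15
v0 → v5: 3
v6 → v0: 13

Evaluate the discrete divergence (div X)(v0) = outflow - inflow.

Divergence = sum of outgoing flows = (-7) + 4 + (-4) + 15 + 3 + (-13) = -2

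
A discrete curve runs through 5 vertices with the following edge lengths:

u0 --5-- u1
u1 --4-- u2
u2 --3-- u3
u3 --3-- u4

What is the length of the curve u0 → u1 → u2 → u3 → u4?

Arc length = 5 + 4 + 3 + 3 = 15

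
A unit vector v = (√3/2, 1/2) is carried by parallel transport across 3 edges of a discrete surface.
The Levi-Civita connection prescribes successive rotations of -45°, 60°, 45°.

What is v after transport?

Total rotation: (-45°) + 60° + 45° = 60°. Final vector: (0, 1)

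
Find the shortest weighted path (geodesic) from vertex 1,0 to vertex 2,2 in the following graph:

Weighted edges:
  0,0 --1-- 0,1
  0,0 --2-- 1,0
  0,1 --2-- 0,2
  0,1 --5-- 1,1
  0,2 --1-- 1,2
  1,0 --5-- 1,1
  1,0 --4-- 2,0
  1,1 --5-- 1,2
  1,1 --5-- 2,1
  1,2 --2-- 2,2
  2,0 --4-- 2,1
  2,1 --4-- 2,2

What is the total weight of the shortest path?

Shortest path: 1,0 → 0,0 → 0,1 → 0,2 → 1,2 → 2,2, total weight = 8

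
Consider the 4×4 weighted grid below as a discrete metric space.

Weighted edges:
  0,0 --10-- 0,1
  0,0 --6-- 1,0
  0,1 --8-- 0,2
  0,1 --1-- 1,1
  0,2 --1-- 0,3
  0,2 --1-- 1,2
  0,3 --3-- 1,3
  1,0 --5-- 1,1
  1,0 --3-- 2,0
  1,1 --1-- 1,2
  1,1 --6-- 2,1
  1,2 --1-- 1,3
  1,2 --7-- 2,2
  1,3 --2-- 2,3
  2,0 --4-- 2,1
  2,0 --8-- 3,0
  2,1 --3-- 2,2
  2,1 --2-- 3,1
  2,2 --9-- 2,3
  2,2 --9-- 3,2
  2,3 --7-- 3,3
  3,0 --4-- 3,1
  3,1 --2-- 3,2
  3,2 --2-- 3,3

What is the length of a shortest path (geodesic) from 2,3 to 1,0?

Shortest path: 2,3 → 1,3 → 1,2 → 1,1 → 1,0, total weight = 9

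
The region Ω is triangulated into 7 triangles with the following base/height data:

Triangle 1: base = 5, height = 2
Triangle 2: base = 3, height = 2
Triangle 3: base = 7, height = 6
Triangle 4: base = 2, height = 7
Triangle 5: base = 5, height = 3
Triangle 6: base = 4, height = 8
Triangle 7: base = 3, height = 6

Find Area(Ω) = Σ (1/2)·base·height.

(1/2)×5×2 + (1/2)×3×2 + (1/2)×7×6 + (1/2)×2×7 + (1/2)×5×3 + (1/2)×4×8 + (1/2)×3×6 = 68.5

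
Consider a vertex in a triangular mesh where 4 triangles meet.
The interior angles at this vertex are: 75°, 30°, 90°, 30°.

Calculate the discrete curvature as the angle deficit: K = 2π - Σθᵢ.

Sum of angles = 225°. K = 360° - 225° = 135° = 3π/4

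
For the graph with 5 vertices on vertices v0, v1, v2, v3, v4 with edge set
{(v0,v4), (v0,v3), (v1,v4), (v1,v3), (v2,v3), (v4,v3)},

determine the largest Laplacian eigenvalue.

Degrees: deg(v0) = 2, deg(v1) = 2, deg(v2) = 1, deg(v3) = 4, deg(v4) = 3.
L = D − A with rows/columns ordered (v0, v1, v2, v3, v4):
  [ 2,  0,  0, -1, -1]
  [ 0,  2,  0, -1, -1]
  [ 0,  0,  1, -1,  0]
  [-1, -1, -1,  4, -1]
  [-1, -1,  0, -1,  3]
Characteristic polynomial: det(λI − L) = λ(λ − 1)(λ − 2)(λ − 4)(λ − 5).
Roots: λ = 0; (λ − 1) = 0 ⇒ λ = 1; (λ − 2) = 0 ⇒ λ = 2; (λ − 4) = 0 ⇒ λ = 4; (λ − 5) = 0 ⇒ λ = 5.
(Check: the roots sum (with multiplicity) to 12, matching trace L = Σdeg = 2·6 = 12.)
Laplacian eigenvalues: [0.0, 1.0, 2.0, 4.0, 5.0]. Largest eigenvalue (spectral radius) = 5.0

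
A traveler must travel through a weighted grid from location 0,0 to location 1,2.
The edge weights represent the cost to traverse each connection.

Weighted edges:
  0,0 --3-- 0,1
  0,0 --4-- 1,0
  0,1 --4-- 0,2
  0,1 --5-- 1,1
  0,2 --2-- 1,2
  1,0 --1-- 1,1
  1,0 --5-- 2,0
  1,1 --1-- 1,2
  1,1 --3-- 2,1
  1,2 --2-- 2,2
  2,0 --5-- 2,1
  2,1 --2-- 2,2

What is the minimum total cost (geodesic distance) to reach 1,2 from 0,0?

Shortest path: 0,0 → 1,0 → 1,1 → 1,2, total weight = 6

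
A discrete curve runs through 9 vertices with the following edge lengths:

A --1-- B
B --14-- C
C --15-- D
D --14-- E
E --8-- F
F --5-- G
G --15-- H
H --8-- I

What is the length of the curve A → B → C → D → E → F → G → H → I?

Arc length = 1 + 14 + 15 + 14 + 8 + 5 + 15 + 8 = 80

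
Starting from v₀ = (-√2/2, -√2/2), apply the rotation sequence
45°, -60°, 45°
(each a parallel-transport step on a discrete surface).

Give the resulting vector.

Total rotation: 45° + (-60°) + 45° = 30°. Final vector: (-0.2588, -0.9659)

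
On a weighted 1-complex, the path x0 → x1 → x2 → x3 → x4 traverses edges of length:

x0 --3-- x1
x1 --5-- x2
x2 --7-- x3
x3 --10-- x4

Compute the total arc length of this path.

Arc length = 3 + 5 + 7 + 10 = 25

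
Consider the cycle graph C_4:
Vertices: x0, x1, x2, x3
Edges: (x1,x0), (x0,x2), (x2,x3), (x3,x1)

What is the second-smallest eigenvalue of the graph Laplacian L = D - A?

The cycle graph C_n has Laplacian eigenvalues λ_k = 2 − 2cos(2πk/n), k = 0, 1, …, n−1. Here n = 4:
k=0: 2 − 2cos(0) = 0.0; k=1: 2 − 2cos(π/2) = 2.0; k=2: 2 − 2cos(π) = 4.0; k=3: 2 − 2cos(3π/2) = 2.0.
Laplacian eigenvalues: [0.0, 2.0, 2.0, 4.0]. Algebraic connectivity (smallest non-zero eigenvalue) = 2.0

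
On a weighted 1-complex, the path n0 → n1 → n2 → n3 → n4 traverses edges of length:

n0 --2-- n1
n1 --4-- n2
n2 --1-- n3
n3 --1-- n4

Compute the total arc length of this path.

Arc length = 2 + 4 + 1 + 1 = 8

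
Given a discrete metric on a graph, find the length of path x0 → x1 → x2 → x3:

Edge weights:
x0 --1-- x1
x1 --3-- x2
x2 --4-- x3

Arc length = 1 + 3 + 4 = 8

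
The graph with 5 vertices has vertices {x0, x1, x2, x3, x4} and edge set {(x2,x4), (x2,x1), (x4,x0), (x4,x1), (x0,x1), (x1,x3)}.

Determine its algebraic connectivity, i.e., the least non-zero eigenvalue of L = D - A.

Degrees: deg(x0) = 2, deg(x1) = 4, deg(x2) = 2, deg(x3) = 1, deg(x4) = 3.
L = D − A with rows/columns ordered (x0, x1, x2, x3, x4):
  [ 2, -1,  0,  0, -1]
  [-1,  4, -1, -1, -1]
  [ 0, -1,  2,  0, -1]
  [ 0, -1,  0,  1,  0]
  [-1, -1, -1,  0,  3]
Characteristic polynomial: det(λI − L) = λ(λ − 1)(λ − 2)(λ − 4)(λ − 5).
Roots: λ = 0; (λ − 1) = 0 ⇒ λ = 1; (λ − 2) = 0 ⇒ λ = 2; (λ − 4) = 0 ⇒ λ = 4; (λ − 5) = 0 ⇒ λ = 5.
(Check: the roots sum (with multiplicity) to 12, matching trace L = Σdeg = 2·6 = 12.)
Laplacian eigenvalues: [0.0, 1.0, 2.0, 4.0, 5.0]. Algebraic connectivity (smallest non-zero eigenvalue) = 1.0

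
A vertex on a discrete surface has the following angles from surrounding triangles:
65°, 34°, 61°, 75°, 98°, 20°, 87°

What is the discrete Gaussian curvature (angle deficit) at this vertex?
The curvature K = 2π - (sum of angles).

Sum of angles = 440°. K = 360° - 440° = -80° = -4π/9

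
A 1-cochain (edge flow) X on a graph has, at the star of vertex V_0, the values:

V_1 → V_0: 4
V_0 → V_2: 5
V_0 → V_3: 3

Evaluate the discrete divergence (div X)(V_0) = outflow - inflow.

Divergence = sum of outgoing flows = (-4) + 5 + 3 = 4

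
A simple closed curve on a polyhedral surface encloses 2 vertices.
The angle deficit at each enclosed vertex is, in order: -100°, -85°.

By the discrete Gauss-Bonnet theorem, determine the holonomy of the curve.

Holonomy = total enclosed curvature = (-100°) + (-85°) = -185°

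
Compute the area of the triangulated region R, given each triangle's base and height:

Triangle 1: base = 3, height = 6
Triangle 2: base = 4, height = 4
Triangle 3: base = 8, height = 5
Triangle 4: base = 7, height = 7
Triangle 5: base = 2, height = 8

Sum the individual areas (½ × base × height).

(1/2)×3×6 + (1/2)×4×4 + (1/2)×8×5 + (1/2)×7×7 + (1/2)×2×8 = 69.5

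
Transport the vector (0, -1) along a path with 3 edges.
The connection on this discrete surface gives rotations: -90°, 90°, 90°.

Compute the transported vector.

Total rotation: (-90°) + 90° + 90° = 90°. Final vector: (1, 0)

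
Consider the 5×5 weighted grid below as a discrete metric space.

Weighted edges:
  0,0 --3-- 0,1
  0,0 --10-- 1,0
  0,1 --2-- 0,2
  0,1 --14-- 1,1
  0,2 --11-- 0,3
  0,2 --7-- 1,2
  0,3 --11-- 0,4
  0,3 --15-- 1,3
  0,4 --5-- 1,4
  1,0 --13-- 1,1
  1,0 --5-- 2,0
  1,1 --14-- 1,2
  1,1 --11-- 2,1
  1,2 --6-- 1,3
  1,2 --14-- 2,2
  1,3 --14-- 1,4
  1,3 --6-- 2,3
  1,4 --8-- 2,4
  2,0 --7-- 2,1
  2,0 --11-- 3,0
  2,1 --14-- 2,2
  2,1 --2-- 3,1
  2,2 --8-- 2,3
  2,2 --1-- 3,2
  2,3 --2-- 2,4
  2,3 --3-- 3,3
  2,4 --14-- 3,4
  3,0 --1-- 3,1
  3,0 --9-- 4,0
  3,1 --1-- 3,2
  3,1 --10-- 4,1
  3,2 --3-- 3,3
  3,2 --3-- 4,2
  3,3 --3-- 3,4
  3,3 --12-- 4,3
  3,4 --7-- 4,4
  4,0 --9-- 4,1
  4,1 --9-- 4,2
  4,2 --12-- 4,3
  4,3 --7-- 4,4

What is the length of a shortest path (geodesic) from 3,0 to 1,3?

Shortest path: 3,0 → 3,1 → 3,2 → 3,3 → 2,3 → 1,3, total weight = 14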